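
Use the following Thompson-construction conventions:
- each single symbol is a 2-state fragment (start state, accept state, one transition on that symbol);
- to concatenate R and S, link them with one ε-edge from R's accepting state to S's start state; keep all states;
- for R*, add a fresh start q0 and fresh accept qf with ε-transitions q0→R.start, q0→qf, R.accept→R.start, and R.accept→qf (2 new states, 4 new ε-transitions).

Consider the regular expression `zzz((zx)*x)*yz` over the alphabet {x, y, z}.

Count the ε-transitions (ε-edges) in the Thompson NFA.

Per subexpression:
Each of the 8 symbol leaves contributes 0 ε-transitions.
  zx → 1 ε-transition
  (zx)* → 5 ε-transitions
  (zx)*x → 6 ε-transitions
  ((zx)*x)* → 10 ε-transitions
  zzz((zx)*x)*yz → 15 ε-transitions

15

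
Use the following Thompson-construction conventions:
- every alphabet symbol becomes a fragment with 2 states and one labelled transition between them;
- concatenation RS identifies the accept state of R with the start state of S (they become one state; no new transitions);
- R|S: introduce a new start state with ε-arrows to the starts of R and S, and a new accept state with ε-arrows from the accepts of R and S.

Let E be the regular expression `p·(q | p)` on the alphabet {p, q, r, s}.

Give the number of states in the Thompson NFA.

7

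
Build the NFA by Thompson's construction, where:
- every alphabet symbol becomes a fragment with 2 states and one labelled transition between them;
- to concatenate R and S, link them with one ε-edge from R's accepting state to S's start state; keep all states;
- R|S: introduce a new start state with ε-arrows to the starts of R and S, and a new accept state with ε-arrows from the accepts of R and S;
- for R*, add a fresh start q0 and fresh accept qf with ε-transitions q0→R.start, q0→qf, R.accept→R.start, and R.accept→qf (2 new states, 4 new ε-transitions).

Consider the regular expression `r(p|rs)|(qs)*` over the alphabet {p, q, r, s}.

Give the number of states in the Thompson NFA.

18

By structural recursion:
Each of the 6 symbol leaves contributes a 2-state fragment.
  rs — 4 states
  p|rs — 8 states
  r(p|rs) — 10 states
  qs — 4 states
  (qs)* — 6 states
  r(p|rs)|(qs)* — 18 states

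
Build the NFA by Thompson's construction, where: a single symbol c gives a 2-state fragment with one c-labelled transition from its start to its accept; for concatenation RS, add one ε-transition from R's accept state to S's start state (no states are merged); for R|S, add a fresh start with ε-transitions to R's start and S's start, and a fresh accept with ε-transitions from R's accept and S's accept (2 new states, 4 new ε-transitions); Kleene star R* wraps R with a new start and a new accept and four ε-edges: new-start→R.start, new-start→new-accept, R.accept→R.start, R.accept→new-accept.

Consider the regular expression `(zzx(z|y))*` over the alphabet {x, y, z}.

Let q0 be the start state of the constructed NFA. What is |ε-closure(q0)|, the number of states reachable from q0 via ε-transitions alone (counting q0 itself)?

Compute the ε-closure size of each fragment's start state recursively; a symbol fragment's start has no outgoing ε-edge, so its closure is just itself (size 1).
  z|y : new start ε-reaches every alternative's start; none of them accept ε, so the new accept is not reached: |closure| = 1 + 1 + 1 = 3
  zzx(z|y) : same as the first factor's closure: |closure| = 1
  (zzx(z|y))* : the star's fresh start ε-reaches both the body's start and the fresh accept: |closure| = 2 + 1 = 3

3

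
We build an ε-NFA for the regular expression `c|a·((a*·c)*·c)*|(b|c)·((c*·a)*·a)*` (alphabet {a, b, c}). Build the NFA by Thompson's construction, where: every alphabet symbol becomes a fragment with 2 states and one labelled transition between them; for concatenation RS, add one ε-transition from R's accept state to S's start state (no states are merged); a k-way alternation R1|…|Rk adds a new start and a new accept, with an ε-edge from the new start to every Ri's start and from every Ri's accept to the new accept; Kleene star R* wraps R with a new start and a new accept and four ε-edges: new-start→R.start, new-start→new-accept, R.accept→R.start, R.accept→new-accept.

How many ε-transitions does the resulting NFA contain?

40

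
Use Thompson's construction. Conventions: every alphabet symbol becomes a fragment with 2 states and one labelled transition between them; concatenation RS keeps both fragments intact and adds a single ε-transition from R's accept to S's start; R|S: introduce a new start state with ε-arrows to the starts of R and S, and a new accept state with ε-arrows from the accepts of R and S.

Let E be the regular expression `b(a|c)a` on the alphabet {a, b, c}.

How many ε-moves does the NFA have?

6

Recursing over subexpressions:
Each of the 4 symbol leaves contributes 0 ε-transitions.
  a|c : 4 ε-transitions
  b(a|c)a : 6 ε-transitions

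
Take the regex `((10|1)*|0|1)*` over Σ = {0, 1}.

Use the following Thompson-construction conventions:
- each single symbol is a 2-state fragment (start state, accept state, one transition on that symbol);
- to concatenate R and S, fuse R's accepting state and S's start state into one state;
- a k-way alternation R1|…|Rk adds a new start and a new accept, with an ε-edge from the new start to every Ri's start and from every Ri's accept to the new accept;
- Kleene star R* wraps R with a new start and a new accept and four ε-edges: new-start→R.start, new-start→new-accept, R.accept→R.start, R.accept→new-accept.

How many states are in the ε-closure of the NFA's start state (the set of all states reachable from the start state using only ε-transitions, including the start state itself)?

Work bottom-up. For each fragment F, track |ε-closure(F.start)| and whether F's accept lies in that closure (i.e. whether F accepts ε). A single-symbol fragment has closure size 1 and does not accept ε.
  10 → |ε-closure| equals the left operand's closure size = 1 (its accept is not ε-reachable, so the closure stops there)
  10|1 → new start ε-reaches every alternative's start; none of them accept ε, so the new accept is not reached: |ε-closure| = 1 + 1 + 1 = 3
  (10|1)* → new start has ε-edges to the inner start and to the new accept, so |ε-closure| = 2 + 3 = 5
  (10|1)*|0|1 → |ε-closure| = 1 (new start) + (5 + 1 + 1) + 1 (new accept, since some branch ε-reaches its own accept) = 9
  ((10|1)*|0|1)* → |ε-closure| = 1 (new start) + 9 (body) + 1 (new accept) = 11

11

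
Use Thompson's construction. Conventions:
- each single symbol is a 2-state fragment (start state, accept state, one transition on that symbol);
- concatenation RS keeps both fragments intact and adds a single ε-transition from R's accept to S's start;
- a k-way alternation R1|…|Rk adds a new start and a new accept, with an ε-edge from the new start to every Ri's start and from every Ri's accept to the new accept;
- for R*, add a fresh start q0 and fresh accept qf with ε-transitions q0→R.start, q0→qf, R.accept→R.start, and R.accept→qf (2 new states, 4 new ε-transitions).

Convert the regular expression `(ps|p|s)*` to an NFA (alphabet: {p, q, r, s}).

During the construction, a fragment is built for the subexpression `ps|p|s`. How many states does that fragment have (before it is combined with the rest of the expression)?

10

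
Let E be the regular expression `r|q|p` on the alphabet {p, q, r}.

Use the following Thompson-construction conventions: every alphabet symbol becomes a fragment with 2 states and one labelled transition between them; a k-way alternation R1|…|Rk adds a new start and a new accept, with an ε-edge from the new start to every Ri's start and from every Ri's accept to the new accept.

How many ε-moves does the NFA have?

6

Building bottom-up:
Each of the 3 symbol leaves contributes 0 ε-transitions.
  r|q|p — 6 ε-transitions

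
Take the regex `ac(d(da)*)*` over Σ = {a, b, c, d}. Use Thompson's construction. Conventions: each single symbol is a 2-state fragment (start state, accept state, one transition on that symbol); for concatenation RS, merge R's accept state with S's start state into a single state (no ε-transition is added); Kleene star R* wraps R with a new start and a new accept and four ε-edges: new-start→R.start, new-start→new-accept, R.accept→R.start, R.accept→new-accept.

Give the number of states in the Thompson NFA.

10

Building bottom-up:
Each of the 5 symbol leaves contributes a 2-state fragment.
  da = 3 states
  (da)* = 5 states
  d(da)* = 6 states
  (d(da)*)* = 8 states
  ac(d(da)*)* = 10 states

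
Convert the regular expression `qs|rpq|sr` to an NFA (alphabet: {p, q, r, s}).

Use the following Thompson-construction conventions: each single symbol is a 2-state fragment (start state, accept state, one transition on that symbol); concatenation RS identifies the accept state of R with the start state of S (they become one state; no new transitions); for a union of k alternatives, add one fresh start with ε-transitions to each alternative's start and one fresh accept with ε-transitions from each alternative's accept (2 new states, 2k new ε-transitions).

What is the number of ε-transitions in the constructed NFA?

6

Building bottom-up:
Each of the 7 symbol leaves contributes 0 ε-transitions.
  qs → 0 ε-transitions
  rpq → 0 ε-transitions
  sr → 0 ε-transitions
  qs|rpq|sr → 6 ε-transitions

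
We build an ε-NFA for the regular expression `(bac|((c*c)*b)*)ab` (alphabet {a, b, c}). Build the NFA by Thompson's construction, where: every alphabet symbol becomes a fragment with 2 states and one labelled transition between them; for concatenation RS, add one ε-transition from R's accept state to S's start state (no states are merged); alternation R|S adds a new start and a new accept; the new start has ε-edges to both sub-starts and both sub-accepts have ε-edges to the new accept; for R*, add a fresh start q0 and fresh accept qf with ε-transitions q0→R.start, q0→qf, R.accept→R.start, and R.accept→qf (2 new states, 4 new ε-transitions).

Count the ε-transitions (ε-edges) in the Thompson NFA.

22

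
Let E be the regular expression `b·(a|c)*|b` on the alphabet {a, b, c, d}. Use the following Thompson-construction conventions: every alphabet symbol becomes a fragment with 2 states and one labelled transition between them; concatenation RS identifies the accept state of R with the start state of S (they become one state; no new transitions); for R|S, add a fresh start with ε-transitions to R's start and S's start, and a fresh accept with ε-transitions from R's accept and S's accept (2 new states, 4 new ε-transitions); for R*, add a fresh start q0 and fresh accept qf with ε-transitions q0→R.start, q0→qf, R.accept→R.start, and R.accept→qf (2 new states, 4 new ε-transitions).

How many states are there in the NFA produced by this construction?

Bottom-up over the parse tree:
Each of the 4 symbol leaves contributes a 2-state fragment.
  a|c — 6 states
  (a|c)* — 8 states
  b·(a|c)* — 9 states
  b·(a|c)*|b — 13 states

13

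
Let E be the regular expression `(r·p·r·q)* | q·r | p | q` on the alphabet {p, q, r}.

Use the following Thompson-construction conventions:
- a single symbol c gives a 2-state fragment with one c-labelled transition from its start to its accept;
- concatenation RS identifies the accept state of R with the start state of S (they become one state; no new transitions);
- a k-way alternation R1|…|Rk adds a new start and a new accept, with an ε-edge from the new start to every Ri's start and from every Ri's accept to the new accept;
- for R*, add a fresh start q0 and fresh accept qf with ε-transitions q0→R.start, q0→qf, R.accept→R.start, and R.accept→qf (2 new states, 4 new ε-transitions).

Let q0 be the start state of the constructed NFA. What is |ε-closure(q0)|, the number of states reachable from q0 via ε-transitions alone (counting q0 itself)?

8

Compute the ε-closure size of each fragment's start state recursively; a symbol fragment's start has no outgoing ε-edge, so its closure is just itself (size 1).
  r·p·r·q : |ε-closure| equals the left operand's closure size = 1 (its accept is not ε-reachable, so the closure stops there)
  (r·p·r·q)* : |ε-closure| = 1 (new start) + 1 (body) + 1 (new accept) = 3
  q·r : |ε-closure| equals the left operand's closure size = 1 (its accept is not ε-reachable, so the closure stops there)
  (r·p·r·q)* | q·r | p | q : new start ε-reaches every alternative's start; at least one alternative accepts ε, so the union's new accept is reached too: |ε-closure| = 1 + 3 + 1 + 1 + 1 + 1 = 8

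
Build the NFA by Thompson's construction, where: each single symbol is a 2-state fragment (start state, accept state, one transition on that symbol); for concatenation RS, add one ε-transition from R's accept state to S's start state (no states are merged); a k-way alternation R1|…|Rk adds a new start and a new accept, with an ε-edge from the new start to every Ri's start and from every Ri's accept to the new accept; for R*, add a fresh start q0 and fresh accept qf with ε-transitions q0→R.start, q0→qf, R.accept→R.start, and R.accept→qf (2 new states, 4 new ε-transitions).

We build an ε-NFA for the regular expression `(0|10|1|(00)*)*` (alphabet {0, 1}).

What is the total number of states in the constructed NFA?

18

Bottom-up over the parse tree:
Each of the 6 symbol leaves contributes a 2-state fragment.
  10 = 4 states
  00 = 4 states
  (00)* = 6 states
  0|10|1|(00)* = 16 states
  (0|10|1|(00)*)* = 18 states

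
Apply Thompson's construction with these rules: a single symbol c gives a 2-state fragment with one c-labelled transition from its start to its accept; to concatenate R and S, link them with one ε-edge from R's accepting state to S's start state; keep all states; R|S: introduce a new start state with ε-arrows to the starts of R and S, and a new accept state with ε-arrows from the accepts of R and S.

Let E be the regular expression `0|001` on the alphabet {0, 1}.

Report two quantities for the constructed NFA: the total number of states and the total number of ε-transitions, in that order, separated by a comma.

10, 6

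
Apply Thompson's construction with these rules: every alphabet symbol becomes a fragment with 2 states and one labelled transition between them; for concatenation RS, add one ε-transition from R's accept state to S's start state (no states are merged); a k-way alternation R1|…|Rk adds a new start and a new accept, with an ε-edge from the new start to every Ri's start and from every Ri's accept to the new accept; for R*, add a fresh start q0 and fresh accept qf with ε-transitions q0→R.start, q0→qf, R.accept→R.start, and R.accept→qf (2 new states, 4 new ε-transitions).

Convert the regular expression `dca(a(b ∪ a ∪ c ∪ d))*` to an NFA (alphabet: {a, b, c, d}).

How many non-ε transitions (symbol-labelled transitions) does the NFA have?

8

Recursing over subexpressions:
Each of the 8 symbol leaves contributes exactly 1 symbol transition.
  b ∪ a ∪ c ∪ d — 4 symbol transitions
  a(b ∪ a ∪ c ∪ d) — 5 symbol transitions
  (a(b ∪ a ∪ c ∪ d))* — 5 symbol transitions
  dca(a(b ∪ a ∪ c ∪ d))* — 8 symbol transitions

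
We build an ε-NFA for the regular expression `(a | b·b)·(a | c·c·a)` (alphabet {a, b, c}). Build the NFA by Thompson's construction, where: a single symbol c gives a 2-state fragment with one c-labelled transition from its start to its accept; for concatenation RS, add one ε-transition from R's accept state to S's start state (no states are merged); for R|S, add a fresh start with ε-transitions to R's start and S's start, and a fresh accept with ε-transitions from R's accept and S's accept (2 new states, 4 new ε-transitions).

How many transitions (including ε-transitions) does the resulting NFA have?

19

Bottom-up over the parse tree:
Each of the 7 symbol leaves contributes 1 transition (1 symbol, 0 ε).
  b·b — 3 transitions (2 symbol, 1 ε)
  a | b·b — 8 transitions (3 symbol, 5 ε)
  c·c·a — 5 transitions (3 symbol, 2 ε)
  a | c·c·a — 10 transitions (4 symbol, 6 ε)
  (a | b·b)·(a | c·c·a) — 19 transitions (7 symbol, 12 ε)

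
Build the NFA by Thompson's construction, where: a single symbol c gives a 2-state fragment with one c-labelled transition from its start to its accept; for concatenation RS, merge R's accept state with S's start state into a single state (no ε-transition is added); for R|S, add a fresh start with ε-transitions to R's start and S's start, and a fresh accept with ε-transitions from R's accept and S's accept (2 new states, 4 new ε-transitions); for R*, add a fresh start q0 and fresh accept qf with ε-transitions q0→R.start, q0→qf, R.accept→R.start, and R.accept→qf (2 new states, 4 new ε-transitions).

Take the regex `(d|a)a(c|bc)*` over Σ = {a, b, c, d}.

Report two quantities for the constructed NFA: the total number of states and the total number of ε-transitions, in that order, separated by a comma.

15, 12

By structural recursion:
Each of the 6 symbol leaves contributes 2 states and 0 ε-transitions.
  d|a — 6 states, 4 ε-transitions
  bc — 3 states, 0 ε-transitions
  c|bc — 7 states, 4 ε-transitions
  (c|bc)* — 9 states, 8 ε-transitions
  (d|a)a(c|bc)* — 15 states, 12 ε-transitions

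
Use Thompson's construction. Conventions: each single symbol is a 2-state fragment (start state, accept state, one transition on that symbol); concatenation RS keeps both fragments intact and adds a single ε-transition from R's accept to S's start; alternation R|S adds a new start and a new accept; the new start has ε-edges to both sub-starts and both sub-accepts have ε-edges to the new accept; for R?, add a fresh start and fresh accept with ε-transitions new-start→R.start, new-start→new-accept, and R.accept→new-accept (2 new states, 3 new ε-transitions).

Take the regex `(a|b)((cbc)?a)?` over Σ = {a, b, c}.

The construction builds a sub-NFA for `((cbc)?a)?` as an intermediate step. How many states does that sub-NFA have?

12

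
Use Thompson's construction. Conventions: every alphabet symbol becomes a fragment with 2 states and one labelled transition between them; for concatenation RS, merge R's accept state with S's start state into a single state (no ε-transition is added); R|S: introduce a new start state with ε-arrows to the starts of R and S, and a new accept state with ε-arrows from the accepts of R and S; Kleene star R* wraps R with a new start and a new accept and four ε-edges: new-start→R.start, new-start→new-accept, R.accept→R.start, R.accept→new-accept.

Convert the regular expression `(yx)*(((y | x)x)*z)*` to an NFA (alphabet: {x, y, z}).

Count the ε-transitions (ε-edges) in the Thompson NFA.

By structural recursion:
Each of the 6 symbol leaves contributes 0 ε-transitions.
  yx → 0 ε-transitions
  (yx)* → 4 ε-transitions
  y | x → 4 ε-transitions
  (y | x)x → 4 ε-transitions
  ((y | x)x)* → 8 ε-transitions
  ((y | x)x)*z → 8 ε-transitions
  (((y | x)x)*z)* → 12 ε-transitions
  (yx)*(((y | x)x)*z)* → 16 ε-transitions

16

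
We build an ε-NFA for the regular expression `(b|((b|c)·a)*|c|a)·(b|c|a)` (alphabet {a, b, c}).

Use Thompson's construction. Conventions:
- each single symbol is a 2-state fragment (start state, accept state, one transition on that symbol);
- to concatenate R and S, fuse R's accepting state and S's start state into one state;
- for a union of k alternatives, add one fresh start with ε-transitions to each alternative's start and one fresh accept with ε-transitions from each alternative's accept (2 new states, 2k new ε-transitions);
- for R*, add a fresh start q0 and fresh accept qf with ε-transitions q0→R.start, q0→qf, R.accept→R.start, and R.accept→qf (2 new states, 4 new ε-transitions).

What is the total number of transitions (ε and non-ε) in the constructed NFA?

Recursing over subexpressions:
Each of the 9 symbol leaves contributes 1 transition (1 symbol, 0 ε).
  b|c = 6 transitions (2 symbol, 4 ε)
  (b|c)·a = 7 transitions (3 symbol, 4 ε)
  ((b|c)·a)* = 11 transitions (3 symbol, 8 ε)
  b|((b|c)·a)*|c|a = 22 transitions (6 symbol, 16 ε)
  b|c|a = 9 transitions (3 symbol, 6 ε)
  (b|((b|c)·a)*|c|a)·(b|c|a) = 31 transitions (9 symbol, 22 ε)

31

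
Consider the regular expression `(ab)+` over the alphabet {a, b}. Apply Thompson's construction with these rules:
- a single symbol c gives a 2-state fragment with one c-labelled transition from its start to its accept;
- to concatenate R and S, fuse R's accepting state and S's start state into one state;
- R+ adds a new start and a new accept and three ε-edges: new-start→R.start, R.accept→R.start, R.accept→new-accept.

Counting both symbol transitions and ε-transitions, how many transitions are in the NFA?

Per subexpression:
Each of the 2 symbol leaves contributes 1 transition (1 symbol, 0 ε).
  ab — 2 transitions (2 symbol, 0 ε)
  (ab)+ — 5 transitions (2 symbol, 3 ε)

5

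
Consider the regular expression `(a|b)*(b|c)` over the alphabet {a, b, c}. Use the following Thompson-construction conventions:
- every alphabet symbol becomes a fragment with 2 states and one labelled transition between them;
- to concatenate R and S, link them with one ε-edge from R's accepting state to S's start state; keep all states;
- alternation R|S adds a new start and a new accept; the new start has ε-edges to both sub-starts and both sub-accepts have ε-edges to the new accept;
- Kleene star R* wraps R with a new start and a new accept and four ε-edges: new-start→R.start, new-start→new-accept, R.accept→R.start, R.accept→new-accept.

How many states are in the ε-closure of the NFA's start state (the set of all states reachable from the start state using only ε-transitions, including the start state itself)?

Let C(F) = |ε-closure(F.start)| within fragment F, and note whether F accepts ε. Symbol fragments have C = 1 and do not accept ε. Then:
  a|b → C = 1 + 1 + 1 = 3 (the new accept is not ε-reachable since no branch accepts ε)
  (a|b)* → C = 1 (new start) + 3 (body) + 1 (new accept) = 5
  b|c → new start ε-reaches every alternative's start; none of them accept ε, so the new accept is not reached: C = 1 + 1 + 1 = 3
  (a|b)*(b|c) → the left operand accepts ε, so the closure extends into the next operand (via the concat ε-link); C = 5 + 3 = 8

8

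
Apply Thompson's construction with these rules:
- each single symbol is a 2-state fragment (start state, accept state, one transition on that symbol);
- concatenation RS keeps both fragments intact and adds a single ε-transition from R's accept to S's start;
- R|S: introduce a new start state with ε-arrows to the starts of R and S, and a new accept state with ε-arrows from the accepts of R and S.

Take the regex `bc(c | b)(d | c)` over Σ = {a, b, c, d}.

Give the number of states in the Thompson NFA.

By structural recursion:
Each of the 6 symbol leaves contributes a 2-state fragment.
  c | b — 6 states
  d | c — 6 states
  bc(c | b)(d | c) — 16 states

16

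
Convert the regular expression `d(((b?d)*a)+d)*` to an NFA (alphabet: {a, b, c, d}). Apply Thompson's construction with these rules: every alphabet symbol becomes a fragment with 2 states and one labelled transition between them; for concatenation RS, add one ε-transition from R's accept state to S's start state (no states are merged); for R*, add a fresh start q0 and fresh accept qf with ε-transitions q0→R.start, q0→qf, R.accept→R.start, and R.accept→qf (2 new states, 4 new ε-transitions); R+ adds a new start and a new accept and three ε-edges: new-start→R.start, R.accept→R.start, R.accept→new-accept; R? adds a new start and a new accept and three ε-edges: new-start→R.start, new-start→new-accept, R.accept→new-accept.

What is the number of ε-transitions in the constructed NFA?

Bottom-up over the parse tree:
Each of the 5 symbol leaves contributes 0 ε-transitions.
  b? → 3 ε-transitions
  b?d → 4 ε-transitions
  (b?d)* → 8 ε-transitions
  (b?d)*a → 9 ε-transitions
  ((b?d)*a)+ → 12 ε-transitions
  ((b?d)*a)+d → 13 ε-transitions
  (((b?d)*a)+d)* → 17 ε-transitions
  d(((b?d)*a)+d)* → 18 ε-transitions

18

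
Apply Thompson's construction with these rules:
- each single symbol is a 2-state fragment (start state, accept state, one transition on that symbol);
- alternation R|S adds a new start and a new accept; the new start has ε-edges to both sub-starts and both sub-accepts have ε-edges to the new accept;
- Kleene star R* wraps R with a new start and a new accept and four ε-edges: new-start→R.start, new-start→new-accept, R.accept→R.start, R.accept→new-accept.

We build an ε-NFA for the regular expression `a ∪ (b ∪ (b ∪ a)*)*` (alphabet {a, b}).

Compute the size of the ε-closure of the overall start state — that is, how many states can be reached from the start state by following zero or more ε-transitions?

13

Compute the ε-closure size of each fragment's start state recursively; a symbol fragment's start has no outgoing ε-edge, so its closure is just itself (size 1).
  b ∪ a → new start ε-reaches every alternative's start; none of them accept ε, so the new accept is not reached: |closure| = 1 + 1 + 1 = 3
  (b ∪ a)* → new start has ε-edges to the inner start and to the new accept, so |closure| = 2 + 3 = 5
  b ∪ (b ∪ a)* → |closure| = 1 (new start) + (1 + 5) + 1 (new accept, since some branch ε-reaches its own accept) = 8
  (b ∪ (b ∪ a)*)* → new start has ε-edges to the inner start and to the new accept, so |closure| = 2 + 8 = 10
  a ∪ (b ∪ (b ∪ a)*)* → |closure| = 1 (new start) + (1 + 10) + 1 (new accept, since some branch ε-reaches its own accept) = 13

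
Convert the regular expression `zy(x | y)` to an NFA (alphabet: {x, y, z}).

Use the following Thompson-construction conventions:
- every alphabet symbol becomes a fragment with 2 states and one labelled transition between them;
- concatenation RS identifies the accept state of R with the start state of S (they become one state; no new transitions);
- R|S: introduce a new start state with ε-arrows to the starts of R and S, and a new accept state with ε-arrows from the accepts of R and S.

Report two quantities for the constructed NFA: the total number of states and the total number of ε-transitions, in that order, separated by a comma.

Bottom-up over the parse tree:
Each of the 4 symbol leaves contributes 2 states and 0 ε-transitions.
  x | y : 6 states, 4 ε-transitions
  zy(x | y) : 8 states, 4 ε-transitions

8, 4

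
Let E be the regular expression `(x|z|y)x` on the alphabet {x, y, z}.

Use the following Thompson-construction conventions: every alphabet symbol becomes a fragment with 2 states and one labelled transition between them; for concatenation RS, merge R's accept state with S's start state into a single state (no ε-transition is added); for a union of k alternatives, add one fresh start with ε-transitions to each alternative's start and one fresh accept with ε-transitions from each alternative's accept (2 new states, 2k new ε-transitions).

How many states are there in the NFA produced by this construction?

By structural recursion:
Each of the 4 symbol leaves contributes a 2-state fragment.
  x|z|y — 8 states
  (x|z|y)x — 9 states

9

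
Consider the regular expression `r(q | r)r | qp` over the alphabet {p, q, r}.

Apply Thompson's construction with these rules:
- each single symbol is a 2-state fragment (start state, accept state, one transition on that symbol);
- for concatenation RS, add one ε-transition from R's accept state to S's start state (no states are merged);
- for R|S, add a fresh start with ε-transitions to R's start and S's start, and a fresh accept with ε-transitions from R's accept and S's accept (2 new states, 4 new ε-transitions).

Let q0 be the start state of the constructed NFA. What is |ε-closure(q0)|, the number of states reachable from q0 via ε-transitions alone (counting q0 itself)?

Let C(F) = |ε-closure(F.start)| within fragment F, and note whether F accepts ε. Symbol fragments have C = 1 and do not accept ε. Then:
  q | r → |closure| = 1 + 1 + 1 = 3 (the new accept is not ε-reachable since no branch accepts ε)
  r(q | r)r → |closure| equals the left operand's closure size = 1 (its accept is not ε-reachable, so the closure stops there)
  qp → |closure| equals the left operand's closure size = 1 (its accept is not ε-reachable, so the closure stops there)
  r(q | r)r | qp → new start ε-reaches every alternative's start; none of them accept ε, so the new accept is not reached: |closure| = 1 + 1 + 1 = 3

3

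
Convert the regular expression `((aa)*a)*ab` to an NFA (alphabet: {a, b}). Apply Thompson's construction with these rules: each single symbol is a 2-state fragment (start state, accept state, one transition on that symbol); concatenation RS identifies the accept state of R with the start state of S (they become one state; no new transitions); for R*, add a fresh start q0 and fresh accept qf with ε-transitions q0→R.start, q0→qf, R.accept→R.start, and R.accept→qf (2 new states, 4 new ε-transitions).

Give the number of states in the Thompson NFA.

Bottom-up over the parse tree:
Each of the 5 symbol leaves contributes a 2-state fragment.
  aa = 3 states
  (aa)* = 5 states
  (aa)*a = 6 states
  ((aa)*a)* = 8 states
  ((aa)*a)*ab = 10 states

10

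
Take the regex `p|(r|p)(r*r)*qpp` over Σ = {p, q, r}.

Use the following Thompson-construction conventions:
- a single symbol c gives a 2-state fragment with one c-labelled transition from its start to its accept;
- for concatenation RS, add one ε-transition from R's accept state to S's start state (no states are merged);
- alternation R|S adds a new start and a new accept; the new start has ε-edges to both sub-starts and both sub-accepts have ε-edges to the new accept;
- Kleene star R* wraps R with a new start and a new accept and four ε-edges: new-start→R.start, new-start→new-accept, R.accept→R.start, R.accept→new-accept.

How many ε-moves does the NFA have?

21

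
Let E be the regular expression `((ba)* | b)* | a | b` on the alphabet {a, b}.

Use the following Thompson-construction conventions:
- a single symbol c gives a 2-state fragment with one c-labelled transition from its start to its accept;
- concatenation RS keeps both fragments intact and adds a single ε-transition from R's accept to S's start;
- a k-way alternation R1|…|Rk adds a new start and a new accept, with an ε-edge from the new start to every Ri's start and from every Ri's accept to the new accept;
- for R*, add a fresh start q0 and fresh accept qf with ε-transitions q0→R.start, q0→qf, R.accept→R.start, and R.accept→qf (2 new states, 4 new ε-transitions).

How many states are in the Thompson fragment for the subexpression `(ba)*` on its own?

Fragment for `(ba)*`:
Each of the 2 symbol leaves contributes a 2-state fragment.
  ba — 4 states
  (ba)* — 6 states

6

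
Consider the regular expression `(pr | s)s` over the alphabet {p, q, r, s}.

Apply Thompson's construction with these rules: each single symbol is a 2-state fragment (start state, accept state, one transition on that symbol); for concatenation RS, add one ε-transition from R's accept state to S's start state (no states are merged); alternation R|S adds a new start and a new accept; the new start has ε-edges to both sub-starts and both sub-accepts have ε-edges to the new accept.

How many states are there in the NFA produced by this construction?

Bottom-up over the parse tree:
Each of the 4 symbol leaves contributes a 2-state fragment.
  pr → 4 states
  pr | s → 8 states
  (pr | s)s → 10 states

10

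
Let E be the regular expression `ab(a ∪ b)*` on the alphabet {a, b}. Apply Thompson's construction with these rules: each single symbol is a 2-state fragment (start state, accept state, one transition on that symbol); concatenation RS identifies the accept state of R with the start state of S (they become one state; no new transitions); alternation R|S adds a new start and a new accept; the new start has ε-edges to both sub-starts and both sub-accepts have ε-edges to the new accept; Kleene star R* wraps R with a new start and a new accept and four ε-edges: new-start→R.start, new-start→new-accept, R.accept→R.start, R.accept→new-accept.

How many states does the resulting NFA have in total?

Per subexpression:
Each of the 4 symbol leaves contributes a 2-state fragment.
  a ∪ b — 6 states
  (a ∪ b)* — 8 states
  ab(a ∪ b)* — 10 states

10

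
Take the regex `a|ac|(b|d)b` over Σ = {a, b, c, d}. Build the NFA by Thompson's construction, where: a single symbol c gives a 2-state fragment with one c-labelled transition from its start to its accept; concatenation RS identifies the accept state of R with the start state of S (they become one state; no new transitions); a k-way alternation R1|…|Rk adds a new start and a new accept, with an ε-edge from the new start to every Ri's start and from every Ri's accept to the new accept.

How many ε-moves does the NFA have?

Recursing over subexpressions:
Each of the 6 symbol leaves contributes 0 ε-transitions.
  ac → 0 ε-transitions
  b|d → 4 ε-transitions
  (b|d)b → 4 ε-transitions
  a|ac|(b|d)b → 10 ε-transitions

10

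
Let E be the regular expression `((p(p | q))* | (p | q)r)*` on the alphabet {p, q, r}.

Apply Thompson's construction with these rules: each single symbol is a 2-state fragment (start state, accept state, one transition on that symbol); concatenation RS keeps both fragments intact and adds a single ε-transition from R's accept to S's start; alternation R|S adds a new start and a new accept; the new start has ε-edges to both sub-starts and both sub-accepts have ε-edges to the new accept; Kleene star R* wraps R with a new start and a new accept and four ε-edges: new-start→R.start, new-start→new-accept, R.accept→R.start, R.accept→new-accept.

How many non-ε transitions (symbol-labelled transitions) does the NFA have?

6

Bottom-up over the parse tree:
Each of the 6 symbol leaves contributes exactly 1 symbol transition.
  p | q = 2 symbol transitions
  p(p | q) = 3 symbol transitions
  (p(p | q))* = 3 symbol transitions
  p | q = 2 symbol transitions
  (p | q)r = 3 symbol transitions
  (p(p | q))* | (p | q)r = 6 symbol transitions
  ((p(p | q))* | (p | q)r)* = 6 symbol transitions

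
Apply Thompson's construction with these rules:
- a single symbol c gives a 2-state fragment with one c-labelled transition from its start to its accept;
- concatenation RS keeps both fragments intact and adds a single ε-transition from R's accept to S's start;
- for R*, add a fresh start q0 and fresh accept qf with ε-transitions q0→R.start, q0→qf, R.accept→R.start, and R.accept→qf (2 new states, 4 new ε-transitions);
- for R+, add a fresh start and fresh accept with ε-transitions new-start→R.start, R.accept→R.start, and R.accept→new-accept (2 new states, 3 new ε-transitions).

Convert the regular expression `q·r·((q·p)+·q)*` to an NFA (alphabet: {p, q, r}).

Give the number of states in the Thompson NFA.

14

Building bottom-up:
Each of the 5 symbol leaves contributes a 2-state fragment.
  q·p = 4 states
  (q·p)+ = 6 states
  (q·p)+·q = 8 states
  ((q·p)+·q)* = 10 states
  q·r·((q·p)+·q)* = 14 states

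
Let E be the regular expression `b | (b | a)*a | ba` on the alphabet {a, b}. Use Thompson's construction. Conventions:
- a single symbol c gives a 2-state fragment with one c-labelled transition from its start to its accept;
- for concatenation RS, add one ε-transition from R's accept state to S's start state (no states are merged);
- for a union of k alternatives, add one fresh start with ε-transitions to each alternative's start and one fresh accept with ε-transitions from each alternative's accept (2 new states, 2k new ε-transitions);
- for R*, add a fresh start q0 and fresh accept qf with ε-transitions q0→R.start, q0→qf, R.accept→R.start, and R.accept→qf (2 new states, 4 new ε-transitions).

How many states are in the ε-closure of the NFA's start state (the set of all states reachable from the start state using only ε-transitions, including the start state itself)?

9

Work bottom-up. For each fragment F, track |ε-closure(F.start)| and whether F's accept lies in that closure (i.e. whether F accepts ε). A single-symbol fragment has closure size 1 and does not accept ε.
  b | a : new start ε-reaches every alternative's start; none of them accept ε, so the new accept is not reached: C = 1 + 1 + 1 = 3
  (b | a)* : new start has ε-edges to the inner start and to the new accept, so C = 2 + 3 = 5
  (b | a)*a : the left operand accepts ε, so the closure extends into the next operand (via the concat ε-link); C = 5 + 1 = 6
  ba : same as the first factor's closure: C = 1
  b | (b | a)*a | ba : C = 1 + 1 + 6 + 1 = 9 (the new accept is not ε-reachable since no branch accepts ε)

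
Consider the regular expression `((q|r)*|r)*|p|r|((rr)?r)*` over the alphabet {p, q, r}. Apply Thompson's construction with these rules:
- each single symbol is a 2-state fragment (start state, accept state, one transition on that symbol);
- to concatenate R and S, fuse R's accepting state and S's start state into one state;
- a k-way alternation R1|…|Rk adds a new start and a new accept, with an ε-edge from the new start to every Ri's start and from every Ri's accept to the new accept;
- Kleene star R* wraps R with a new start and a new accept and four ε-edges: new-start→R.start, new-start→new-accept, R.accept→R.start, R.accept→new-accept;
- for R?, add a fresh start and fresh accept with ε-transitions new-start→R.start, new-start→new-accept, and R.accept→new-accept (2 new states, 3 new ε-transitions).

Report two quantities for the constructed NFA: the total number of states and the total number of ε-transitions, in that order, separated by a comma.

Recursing over subexpressions:
Each of the 8 symbol leaves contributes 2 states and 0 ε-transitions.
  q|r — 6 states, 4 ε-transitions
  (q|r)* — 8 states, 8 ε-transitions
  (q|r)*|r — 12 states, 12 ε-transitions
  ((q|r)*|r)* — 14 states, 16 ε-transitions
  rr — 3 states, 0 ε-transitions
  (rr)? — 5 states, 3 ε-transitions
  (rr)?r — 6 states, 3 ε-transitions
  ((rr)?r)* — 8 states, 7 ε-transitions
  ((q|r)*|r)*|p|r|((rr)?r)* — 28 states, 31 ε-transitions

28, 31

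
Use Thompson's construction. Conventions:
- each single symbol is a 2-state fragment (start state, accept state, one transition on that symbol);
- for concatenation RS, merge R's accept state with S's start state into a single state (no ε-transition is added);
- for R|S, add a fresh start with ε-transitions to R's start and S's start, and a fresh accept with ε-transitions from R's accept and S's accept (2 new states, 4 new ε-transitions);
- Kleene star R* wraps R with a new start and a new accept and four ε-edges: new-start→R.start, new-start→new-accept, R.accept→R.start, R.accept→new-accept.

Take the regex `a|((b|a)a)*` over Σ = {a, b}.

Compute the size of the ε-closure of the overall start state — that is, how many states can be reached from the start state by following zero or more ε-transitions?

Compute the ε-closure size of each fragment's start state recursively; a symbol fragment's start has no outgoing ε-edge, so its closure is just itself (size 1).
  b|a → C = 1 + 1 + 1 = 3 (the new accept is not ε-reachable since no branch accepts ε)
  (b|a)a → same as the first factor's closure: C = 3
  ((b|a)a)* → the star's fresh start ε-reaches both the body's start and the fresh accept: C = 2 + 3 = 5
  a|((b|a)a)* → new start ε-reaches every alternative's start; at least one alternative accepts ε, so the union's new accept is reached too: C = 1 + 1 + 5 + 1 = 8

8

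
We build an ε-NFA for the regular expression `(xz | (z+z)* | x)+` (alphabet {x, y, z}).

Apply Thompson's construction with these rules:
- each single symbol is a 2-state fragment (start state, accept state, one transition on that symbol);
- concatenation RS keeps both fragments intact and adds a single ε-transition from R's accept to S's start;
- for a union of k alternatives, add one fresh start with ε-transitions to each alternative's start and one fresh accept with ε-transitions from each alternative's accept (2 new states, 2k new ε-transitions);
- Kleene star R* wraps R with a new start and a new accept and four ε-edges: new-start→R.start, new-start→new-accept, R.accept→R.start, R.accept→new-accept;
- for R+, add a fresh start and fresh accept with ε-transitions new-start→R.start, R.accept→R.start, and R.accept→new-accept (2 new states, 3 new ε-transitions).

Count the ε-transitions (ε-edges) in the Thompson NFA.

18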